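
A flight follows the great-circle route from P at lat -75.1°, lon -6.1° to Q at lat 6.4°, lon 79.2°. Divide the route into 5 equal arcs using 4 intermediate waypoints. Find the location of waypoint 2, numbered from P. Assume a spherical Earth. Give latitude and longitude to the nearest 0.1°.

From cos δ = sin φ₁ sin φ₂ + cos φ₁ cos φ₂ cos Δλ, the central angle is δ ≈ 1.658 rad (95.0°).
Interpolate at f = 2/5 with slerp weights a = sin((1−f)δ)/sin δ ≈ 0.842, b = sin(fδ)/sin δ ≈ 0.618.
p = a·p₁ + b·p₂ ≈ (0.330, 0.580, -0.745); φ = arcsin(p_z) ≈ -48.12°, λ = atan2(p_y, p_x) ≈ 60.35°.

≈ lat -48.1°, lon 60.3°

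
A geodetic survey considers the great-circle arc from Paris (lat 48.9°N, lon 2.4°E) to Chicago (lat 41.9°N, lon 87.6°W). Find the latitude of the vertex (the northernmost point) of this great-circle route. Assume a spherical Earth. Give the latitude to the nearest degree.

The great circle lies in the plane with unit normal n̂ = (p₁ × p₂)/|p₁ × p₂|.
Here n̂_z ≈ -0.566; the vertex latitude is φ_max = arccos|n̂_z| ≈ 55.5°.

≈ 56°N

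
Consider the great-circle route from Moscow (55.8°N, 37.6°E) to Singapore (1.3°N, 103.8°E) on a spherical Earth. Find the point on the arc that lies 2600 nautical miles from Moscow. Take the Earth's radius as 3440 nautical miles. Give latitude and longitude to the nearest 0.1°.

≈ 28.3°N, 84.9°E

Convert each endpoint to a unit vector on the sphere (x = cos φ cos λ, y = cos φ sin λ, z = sin φ).
The central angle between the endpoints is δ = arccos(p₁·p₂) ≈ 1.323 rad (75.8°). The total great-circle distance is δ·R ≈ 1.323 × 3440 ≈ 4550 nmi, so the target fraction is f = 2600/4550 ≈ 0.571.
Interpolate at f ≈ 0.571 with slerp weights a = sin((1−f)δ)/sin δ ≈ 0.554, b = sin(fδ)/sin δ ≈ 0.708.
p = a·p₁ + b·p₂ ≈ (0.078, 0.877, 0.474); φ = arcsin(p_z) ≈ 28.31°, λ = atan2(p_y, p_x) ≈ 84.92°.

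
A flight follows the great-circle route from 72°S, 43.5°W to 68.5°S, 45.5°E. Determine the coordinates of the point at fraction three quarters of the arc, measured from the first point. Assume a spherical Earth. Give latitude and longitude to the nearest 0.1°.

≈ 73.0°S, 29.6°E

The haversine formula gives a central angle δ ≈ 0.480 rad (27.5°) between the endpoints.
Interpolate at f = 3/4 with slerp weights a = sin((1−f)δ)/sin δ ≈ 0.259, b = sin(fδ)/sin δ ≈ 0.763.
p = a·p₁ + b·p₂ ≈ (0.254, 0.144, -0.956); φ = arcsin(p_z) ≈ -73.01°, λ = atan2(p_y, p_x) ≈ 29.59°.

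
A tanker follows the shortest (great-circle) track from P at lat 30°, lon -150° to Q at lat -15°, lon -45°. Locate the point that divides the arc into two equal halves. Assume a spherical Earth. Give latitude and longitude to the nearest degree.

≈ lat 12°, lon -93°

From cos δ = sin φ₁ sin φ₂ + cos φ₁ cos φ₂ cos Δλ, the central angle is δ ≈ 1.924 rad (110.2°).
Interpolate at f = 1/2 with slerp weights a = sin((1−f)δ)/sin δ ≈ 0.874, b = sin(fδ)/sin δ ≈ 0.874.
p = a·p₁ + b·p₂ ≈ (-0.059, -0.976, 0.211); φ = arcsin(p_z) ≈ 12.17°, λ = atan2(p_y, p_x) ≈ -93.43°.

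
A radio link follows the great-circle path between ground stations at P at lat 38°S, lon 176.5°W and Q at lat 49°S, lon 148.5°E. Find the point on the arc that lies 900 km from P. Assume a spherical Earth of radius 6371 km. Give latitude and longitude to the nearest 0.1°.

≈ lat 42.3°S, lon 174.5°E

Convert each endpoint to a unit vector on the sphere (x = cos φ cos λ, y = cos φ sin λ, z = sin φ).
The central angle between the endpoints is δ = arccos(p₁·p₂) ≈ 0.478 rad (27.4°). The total great-circle distance is δ·R ≈ 0.478 × 6371 ≈ 3042 km, so the target fraction is f = 900/3042 ≈ 0.296.
Interpolate at f ≈ 0.296 with slerp weights a = sin((1−f)δ)/sin δ ≈ 0.718, b = sin(fδ)/sin δ ≈ 0.306.
p = a·p₁ + b·p₂ ≈ (-0.736, 0.070, -0.673); φ = arcsin(p_z) ≈ -42.32°, λ = atan2(p_y, p_x) ≈ 174.53°.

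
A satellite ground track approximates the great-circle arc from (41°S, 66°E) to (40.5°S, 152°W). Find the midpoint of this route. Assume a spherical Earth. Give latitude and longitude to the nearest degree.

Convert each endpoint to a unit vector on the sphere (x = cos φ cos λ, y = cos φ sin λ, z = sin φ).
The central angle between the endpoints is δ = arccos(p₁·p₂) ≈ 1.597 rad (91.5°).
Interpolate at f = 1/2 with slerp weights a = sin((1−f)δ)/sin δ ≈ 0.717, b = sin(fδ)/sin δ ≈ 0.717.
p = a·p₁ + b·p₂ ≈ (-0.261, 0.238, -0.935); φ = arcsin(p_z) ≈ -69.30°, λ = atan2(p_y, p_x) ≈ 137.63°.

≈ (69°S, 138°E)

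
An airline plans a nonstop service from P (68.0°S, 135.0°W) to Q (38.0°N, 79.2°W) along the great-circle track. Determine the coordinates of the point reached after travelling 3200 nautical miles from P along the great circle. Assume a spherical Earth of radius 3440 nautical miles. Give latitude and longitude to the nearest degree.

Write both endpoints as unit vectors p₁, p₂ with components (cos φ cos λ, cos φ sin λ, sin φ).
The central angle between the endpoints is δ = arccos(p₁·p₂) ≈ 1.988 rad (113.9°). The total great-circle distance is δ·R ≈ 1.988 × 3440 ≈ 6838 nmi, so the target fraction is f = 3200/6838 ≈ 0.468.
Interpolate at f ≈ 0.468 with slerp weights a = sin((1−f)δ)/sin δ ≈ 0.953, b = sin(fδ)/sin δ ≈ 0.877.
p = a·p₁ + b·p₂ ≈ (-0.123, -0.931, -0.343); φ = arcsin(p_z) ≈ -20.09°, λ = atan2(p_y, p_x) ≈ -97.52°.

≈ (20°S, 98°W)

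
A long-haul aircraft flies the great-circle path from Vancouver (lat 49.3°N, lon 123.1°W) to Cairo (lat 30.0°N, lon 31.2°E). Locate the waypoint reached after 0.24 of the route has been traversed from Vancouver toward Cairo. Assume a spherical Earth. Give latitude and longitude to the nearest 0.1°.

Convert each endpoint to a unit vector on the sphere (x = cos φ cos λ, y = cos φ sin λ, z = sin φ).
The central angle between the endpoints is δ = arccos(p₁·p₂) ≈ 1.701 rad (97.5°).
Interpolate at f = 0.24 with slerp weights a = sin((1−f)δ)/sin δ ≈ 0.970, b = sin(fδ)/sin δ ≈ 0.400.
p = a·p₁ + b·p₂ ≈ (-0.049, -0.350, 0.935); φ = arcsin(p_z) ≈ 69.30°, λ = atan2(p_y, p_x) ≈ -97.93°.

≈ lat 69.3°N, lon 97.9°W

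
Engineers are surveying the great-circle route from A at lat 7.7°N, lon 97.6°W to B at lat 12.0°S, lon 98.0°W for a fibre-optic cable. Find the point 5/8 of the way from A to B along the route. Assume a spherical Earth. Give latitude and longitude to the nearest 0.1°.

≈ lat 4.6°S, lon 97.8°W

Write both endpoints as unit vectors p₁, p₂ with components (cos φ cos λ, cos φ sin λ, sin φ).
The central angle between the endpoints is δ = arccos(p₁·p₂) ≈ 0.344 rad (19.7°).
Interpolate at f = 5/8 with slerp weights a = sin((1−f)δ)/sin δ ≈ 0.381, b = sin(fδ)/sin δ ≈ 0.633.
p = a·p₁ + b·p₂ ≈ (-0.136, -0.987, -0.080); φ = arcsin(p_z) ≈ -4.61°, λ = atan2(p_y, p_x) ≈ -97.85°.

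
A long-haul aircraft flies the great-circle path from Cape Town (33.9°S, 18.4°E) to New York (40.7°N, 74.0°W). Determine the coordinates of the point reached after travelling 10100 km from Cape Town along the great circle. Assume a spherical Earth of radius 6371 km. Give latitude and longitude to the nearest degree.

≈ 29°N, 51°W

From cos δ = sin φ₁ sin φ₂ + cos φ₁ cos φ₂ cos Δλ, the central angle is δ ≈ 1.971 rad (113.0°). The total great-circle distance is δ·R ≈ 1.971 × 6371 ≈ 12560 km, so the target fraction is f = 10100/12560 ≈ 0.804.
Interpolate at f ≈ 0.804 with slerp weights a = sin((1−f)δ)/sin δ ≈ 0.409, b = sin(fδ)/sin δ ≈ 1.086.
p = a·p₁ + b·p₂ ≈ (0.549, -0.684, 0.480); φ = arcsin(p_z) ≈ 28.68°, λ = atan2(p_y, p_x) ≈ -51.25°.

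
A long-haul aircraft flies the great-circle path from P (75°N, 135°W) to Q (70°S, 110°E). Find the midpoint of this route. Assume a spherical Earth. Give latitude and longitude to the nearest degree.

≈ (5°N, 155°E)

From cos δ = sin φ₁ sin φ₂ + cos φ₁ cos φ₂ cos Δλ, the central angle is δ ≈ 2.809 rad (160.9°).
Interpolate at f = 1/2 with slerp weights a = sin((1−f)δ)/sin δ ≈ 3.017, b = sin(fδ)/sin δ ≈ 3.017.
p = a·p₁ + b·p₂ ≈ (-0.905, 0.418, 0.079); φ = arcsin(p_z) ≈ 4.54°, λ = atan2(p_y, p_x) ≈ 155.24°.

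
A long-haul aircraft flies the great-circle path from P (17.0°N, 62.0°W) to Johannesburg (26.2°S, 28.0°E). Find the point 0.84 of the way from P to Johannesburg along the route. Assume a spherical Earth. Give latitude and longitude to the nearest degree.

Write both endpoints as unit vectors p₁, p₂ with components (cos φ cos λ, cos φ sin λ, sin φ).
The central angle between the endpoints is δ = arccos(p₁·p₂) ≈ 1.700 rad (97.4°).
Interpolate at f = 0.84 with slerp weights a = sin((1−f)δ)/sin δ ≈ 0.271, b = sin(fδ)/sin δ ≈ 0.998.
p = a·p₁ + b·p₂ ≈ (0.912, 0.192, -0.361); φ = arcsin(p_z) ≈ -21.19°, λ = atan2(p_y, p_x) ≈ 11.86°.

≈ (21°S, 12°E)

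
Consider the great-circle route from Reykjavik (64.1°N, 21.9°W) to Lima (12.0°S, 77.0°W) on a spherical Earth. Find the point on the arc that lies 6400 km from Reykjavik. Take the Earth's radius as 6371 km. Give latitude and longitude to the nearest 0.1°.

≈ 15.3°N, 66.6°W

From cos δ = sin φ₁ sin φ₂ + cos φ₁ cos φ₂ cos Δλ, the central angle is δ ≈ 1.513 rad (86.7°). The total great-circle distance is δ·R ≈ 1.513 × 6371 ≈ 9641 km, so the target fraction is f = 6400/9641 ≈ 0.664.
Interpolate at f ≈ 0.664 with slerp weights a = sin((1−f)δ)/sin δ ≈ 0.488, b = sin(fδ)/sin δ ≈ 0.845.
p = a·p₁ + b·p₂ ≈ (0.384, -0.885, 0.263); φ = arcsin(p_z) ≈ 15.26°, λ = atan2(p_y, p_x) ≈ -66.56°.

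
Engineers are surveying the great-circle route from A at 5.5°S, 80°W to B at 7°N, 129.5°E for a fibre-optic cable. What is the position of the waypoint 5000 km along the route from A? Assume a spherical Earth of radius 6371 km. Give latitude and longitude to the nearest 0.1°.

≈ 0.7°S, 124.8°W

Convert each endpoint to a unit vector on the sphere (x = cos φ cos λ, y = cos φ sin λ, z = sin φ).
The central angle between the endpoints is δ = arccos(p₁·p₂) ≈ 2.629 rad (150.6°). The total great-circle distance is δ·R ≈ 2.629 × 6371 ≈ 16751 km, so the target fraction is f = 5000/16751 ≈ 0.298.
Interpolate at f ≈ 0.298 with slerp weights a = sin((1−f)δ)/sin δ ≈ 1.964, b = sin(fδ)/sin δ ≈ 1.441.
p = a·p₁ + b·p₂ ≈ (-0.571, -0.821, -0.013); φ = arcsin(p_z) ≈ -0.72°, λ = atan2(p_y, p_x) ≈ -124.79°.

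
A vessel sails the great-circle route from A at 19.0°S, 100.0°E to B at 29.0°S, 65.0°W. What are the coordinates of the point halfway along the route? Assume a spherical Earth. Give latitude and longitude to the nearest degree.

≈ 73°S, 34°E

Write both endpoints as unit vectors p₁, p₂ with components (cos φ cos λ, cos φ sin λ, sin φ).
The central angle between the endpoints is δ = arccos(p₁·p₂) ≈ 2.267 rad (129.9°).
Interpolate at f = 1/2 with slerp weights a = sin((1−f)δ)/sin δ ≈ 1.180, b = sin(fδ)/sin δ ≈ 1.180.
p = a·p₁ + b·p₂ ≈ (0.242, 0.163, -0.956); φ = arcsin(p_z) ≈ -73.00°, λ = atan2(p_y, p_x) ≈ 33.98°.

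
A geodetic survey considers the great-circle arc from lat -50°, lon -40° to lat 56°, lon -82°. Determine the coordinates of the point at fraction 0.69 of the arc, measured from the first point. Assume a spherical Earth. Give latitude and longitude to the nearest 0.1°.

The haversine formula gives a central angle δ ≈ 1.948 rad (111.6°) between the endpoints.
Interpolate at f = 0.69 with slerp weights a = sin((1−f)δ)/sin δ ≈ 0.611, b = sin(fδ)/sin δ ≈ 1.048.
p = a·p₁ + b·p₂ ≈ (0.382, -0.833, 0.401); φ = arcsin(p_z) ≈ 23.64°, λ = atan2(p_y, p_x) ≈ -65.34°.

≈ lat 23.6°, lon -65.3°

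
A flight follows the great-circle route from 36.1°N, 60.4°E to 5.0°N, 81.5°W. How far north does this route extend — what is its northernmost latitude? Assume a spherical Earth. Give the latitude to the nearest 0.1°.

The great circle lies in the plane with unit normal n̂ = (p₁ × p₂)/|p₁ × p₂|.
Here n̂_z ≈ -0.611; the vertex latitude is φ_max = arccos|n̂_z| ≈ 52.4°.
Check via Clairaut: cos φ_max = |cos φ₁| · sin C = cos(36.1°)·sin(49.1°) ≈ 0.611, again giving ≈ 52.4°.

≈ 52.4°N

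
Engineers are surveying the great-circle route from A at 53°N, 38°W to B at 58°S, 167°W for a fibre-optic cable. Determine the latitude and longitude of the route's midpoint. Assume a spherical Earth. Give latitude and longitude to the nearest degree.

≈ 6°S, 95°W

From cos δ = sin φ₁ sin φ₂ + cos φ₁ cos φ₂ cos Δλ, the central angle is δ ≈ 2.642 rad (151.4°).
Interpolate at f = 1/2 with slerp weights a = sin((1−f)δ)/sin δ ≈ 2.024, b = sin(fδ)/sin δ ≈ 2.024.
p = a·p₁ + b·p₂ ≈ (-0.085, -0.991, -0.100); φ = arcsin(p_z) ≈ -5.74°, λ = atan2(p_y, p_x) ≈ -94.91°.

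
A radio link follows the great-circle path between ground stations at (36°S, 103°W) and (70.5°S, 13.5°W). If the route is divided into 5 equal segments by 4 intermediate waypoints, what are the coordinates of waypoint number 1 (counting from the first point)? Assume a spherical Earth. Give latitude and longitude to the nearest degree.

≈ (46°S, 97°W)

The haversine formula gives a central angle δ ≈ 0.981 rad (56.2°) between the endpoints.
Interpolate at f = 1/5 with slerp weights a = sin((1−f)δ)/sin δ ≈ 0.850, b = sin(fδ)/sin δ ≈ 0.235.
p = a·p₁ + b·p₂ ≈ (-0.079, -0.689, -0.721); φ = arcsin(p_z) ≈ -46.13°, λ = atan2(p_y, p_x) ≈ -96.51°.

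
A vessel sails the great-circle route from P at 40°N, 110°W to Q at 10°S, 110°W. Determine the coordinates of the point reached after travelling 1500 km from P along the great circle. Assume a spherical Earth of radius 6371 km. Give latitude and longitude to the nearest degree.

Convert each endpoint to a unit vector on the sphere (x = cos φ cos λ, y = cos φ sin λ, z = sin φ).
The central angle between the endpoints is δ = arccos(p₁·p₂) ≈ 0.873 rad (50.0°). The total great-circle distance is δ·R ≈ 0.873 × 6371 ≈ 5560 km, so the target fraction is f = 1500/5560 ≈ 0.270.
Interpolate at f ≈ 0.270 with slerp weights a = sin((1−f)δ)/sin δ ≈ 0.777, b = sin(fδ)/sin δ ≈ 0.305.
p = a·p₁ + b·p₂ ≈ (-0.306, -0.841, 0.446); φ = arcsin(p_z) ≈ 26.51°, λ = atan2(p_y, p_x) ≈ -110.00°.

≈ 27°N, 110°W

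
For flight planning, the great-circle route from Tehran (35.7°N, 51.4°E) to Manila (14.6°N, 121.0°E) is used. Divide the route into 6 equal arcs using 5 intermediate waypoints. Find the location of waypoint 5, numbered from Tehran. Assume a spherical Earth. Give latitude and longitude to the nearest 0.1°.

≈ 20.3°N, 111.3°E

Write both endpoints as unit vectors p₁, p₂ with components (cos φ cos λ, cos φ sin λ, sin φ).
The central angle between the endpoints is δ = arccos(p₁·p₂) ≈ 1.136 rad (65.1°).
Interpolate at f = 5/6 with slerp weights a = sin((1−f)δ)/sin δ ≈ 0.208, b = sin(fδ)/sin δ ≈ 0.895.
p = a·p₁ + b·p₂ ≈ (-0.341, 0.874, 0.347); φ = arcsin(p_z) ≈ 20.28°, λ = atan2(p_y, p_x) ≈ 111.30°.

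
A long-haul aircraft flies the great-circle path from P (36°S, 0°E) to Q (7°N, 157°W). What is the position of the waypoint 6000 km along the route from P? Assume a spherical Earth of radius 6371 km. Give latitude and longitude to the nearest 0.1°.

≈ (56.7°S, 77.4°W)

From cos δ = sin φ₁ sin φ₂ + cos φ₁ cos φ₂ cos Δλ, the central angle is δ ≈ 2.516 rad (144.2°). The total great-circle distance is δ·R ≈ 2.516 × 6371 ≈ 16031 km, so the target fraction is f = 6000/16031 ≈ 0.374.
Interpolate at f ≈ 0.374 with slerp weights a = sin((1−f)δ)/sin δ ≈ 1.708, b = sin(fδ)/sin δ ≈ 1.381.
p = a·p₁ + b·p₂ ≈ (0.120, -0.536, -0.836); φ = arcsin(p_z) ≈ -56.70°, λ = atan2(p_y, p_x) ≈ -77.37°.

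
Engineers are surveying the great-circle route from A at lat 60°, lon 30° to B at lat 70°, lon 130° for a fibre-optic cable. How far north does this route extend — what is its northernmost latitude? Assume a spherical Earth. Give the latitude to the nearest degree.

The great circle lies in the plane with unit normal n̂ = (p₁ × p₂)/|p₁ × p₂|.
Here n̂_z ≈ +0.271; the vertex latitude is φ_max = arccos|n̂_z| ≈ 74.3°.
Check via Clairaut: cos φ_max = |cos φ₁| · sin C = cos(60.0°)·sin(32.9°) ≈ 0.271, again giving ≈ 74.3°.

≈ 74°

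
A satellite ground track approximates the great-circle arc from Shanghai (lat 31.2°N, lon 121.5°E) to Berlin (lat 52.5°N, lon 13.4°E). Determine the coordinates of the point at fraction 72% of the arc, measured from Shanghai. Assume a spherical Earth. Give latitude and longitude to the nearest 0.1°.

Write both endpoints as unit vectors p₁, p₂ with components (cos φ cos λ, cos φ sin λ, sin φ).
The central angle between the endpoints is δ = arccos(p₁·p₂) ≈ 1.319 rad (75.6°).
Interpolate at f = 0.72 with slerp weights a = sin((1−f)δ)/sin δ ≈ 0.373, b = sin(fδ)/sin δ ≈ 0.840.
p = a·p₁ + b·p₂ ≈ (0.331, 0.390, 0.859); φ = arcsin(p_z) ≈ 59.23°, λ = atan2(p_y, p_x) ≈ 49.73°.

≈ lat 59.2°N, lon 49.7°E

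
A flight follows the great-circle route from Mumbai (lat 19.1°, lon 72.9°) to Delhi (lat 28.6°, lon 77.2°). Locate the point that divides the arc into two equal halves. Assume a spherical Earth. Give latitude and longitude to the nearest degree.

Write both endpoints as unit vectors p₁, p₂ with components (cos φ cos λ, cos φ sin λ, sin φ).
The central angle between the endpoints is δ = arccos(p₁·p₂) ≈ 0.179 rad (10.3°).
Interpolate at f = 1/2 with slerp weights a = sin((1−f)δ)/sin δ ≈ 0.502, b = sin(fδ)/sin δ ≈ 0.502.
p = a·p₁ + b·p₂ ≈ (0.237, 0.883, 0.405); φ = arcsin(p_z) ≈ 23.86°, λ = atan2(p_y, p_x) ≈ 74.97°.

≈ lat 24°, lon 75°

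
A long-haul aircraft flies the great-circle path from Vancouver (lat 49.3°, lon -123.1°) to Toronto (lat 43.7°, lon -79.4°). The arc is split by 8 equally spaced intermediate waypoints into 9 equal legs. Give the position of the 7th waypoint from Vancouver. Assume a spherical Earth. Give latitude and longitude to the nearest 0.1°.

≈ lat 46.3°, lon -88.1°

Convert each endpoint to a unit vector on the sphere (x = cos φ cos λ, y = cos φ sin λ, z = sin φ).
The central angle between the endpoints is δ = arccos(p₁·p₂) ≈ 0.526 rad (30.2°).
Interpolate at f = 7/9 with slerp weights a = sin((1−f)δ)/sin δ ≈ 0.232, b = sin(fδ)/sin δ ≈ 0.792.
p = a·p₁ + b·p₂ ≈ (0.023, -0.690, 0.724); φ = arcsin(p_z) ≈ 46.35°, λ = atan2(p_y, p_x) ≈ -88.12°.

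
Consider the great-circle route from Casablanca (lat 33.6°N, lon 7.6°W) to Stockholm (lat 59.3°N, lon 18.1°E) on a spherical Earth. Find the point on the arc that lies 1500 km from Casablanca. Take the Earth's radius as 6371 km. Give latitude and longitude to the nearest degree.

≈ lat 46°N, lon 1°E

Write both endpoints as unit vectors p₁, p₂ with components (cos φ cos λ, cos φ sin λ, sin φ).
The central angle between the endpoints is δ = arccos(p₁·p₂) ≈ 0.537 rad (30.8°). The total great-circle distance is δ·R ≈ 0.537 × 6371 ≈ 3424 km, so the target fraction is f = 1500/3424 ≈ 0.438.
Interpolate at f ≈ 0.438 with slerp weights a = sin((1−f)δ)/sin δ ≈ 0.581, b = sin(fδ)/sin δ ≈ 0.456.
p = a·p₁ + b·p₂ ≈ (0.701, 0.008, 0.713); φ = arcsin(p_z) ≈ 45.51°, λ = atan2(p_y, p_x) ≈ 0.68°.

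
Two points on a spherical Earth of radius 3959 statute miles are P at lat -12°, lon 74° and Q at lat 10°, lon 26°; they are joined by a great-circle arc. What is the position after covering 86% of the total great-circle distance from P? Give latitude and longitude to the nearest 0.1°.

≈ lat 7.0°, lon 32.8°

Write both endpoints as unit vectors p₁, p₂ with components (cos φ cos λ, cos φ sin λ, sin φ).
The central angle between the endpoints is δ = arccos(p₁·p₂) ≈ 0.917 rad (52.5°).
Interpolate at f = 0.86 with slerp weights a = sin((1−f)δ)/sin δ ≈ 0.161, b = sin(fδ)/sin δ ≈ 0.894.
p = a·p₁ + b·p₂ ≈ (0.834, 0.537, 0.122); φ = arcsin(p_z) ≈ 6.99°, λ = atan2(p_y, p_x) ≈ 32.78°.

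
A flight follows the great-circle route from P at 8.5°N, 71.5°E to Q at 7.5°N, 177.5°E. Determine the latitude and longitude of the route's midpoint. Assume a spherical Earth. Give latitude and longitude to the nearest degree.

≈ 13°N, 125°E

Write both endpoints as unit vectors p₁, p₂ with components (cos φ cos λ, cos φ sin λ, sin φ).
The central angle between the endpoints is δ = arccos(p₁·p₂) ≈ 1.824 rad (104.5°).
Interpolate at f = 1/2 with slerp weights a = sin((1−f)δ)/sin δ ≈ 0.817, b = sin(fδ)/sin δ ≈ 0.817.
p = a·p₁ + b·p₂ ≈ (-0.553, 0.802, 0.227); φ = arcsin(p_z) ≈ 13.14°, λ = atan2(p_y, p_x) ≈ 124.59°.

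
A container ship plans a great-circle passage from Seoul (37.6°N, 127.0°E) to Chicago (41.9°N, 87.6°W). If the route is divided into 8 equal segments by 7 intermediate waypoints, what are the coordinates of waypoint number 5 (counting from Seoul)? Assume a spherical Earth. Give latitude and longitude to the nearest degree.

≈ 68°N, 133°W

The haversine formula gives a central angle δ ≈ 1.649 rad (94.5°) between the endpoints.
Interpolate at f = 5/8 with slerp weights a = sin((1−f)δ)/sin δ ≈ 0.581, b = sin(fδ)/sin δ ≈ 0.860.
p = a·p₁ + b·p₂ ≈ (-0.250, -0.272, 0.929); φ = arcsin(p_z) ≈ 68.31°, λ = atan2(p_y, p_x) ≈ -132.66°.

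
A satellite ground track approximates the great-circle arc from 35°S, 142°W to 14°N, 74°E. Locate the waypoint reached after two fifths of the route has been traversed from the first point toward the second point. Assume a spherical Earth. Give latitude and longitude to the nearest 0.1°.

≈ 36.3°S, 146.7°E

Write both endpoints as unit vectors p₁, p₂ with components (cos φ cos λ, cos φ sin λ, sin φ).
The central angle between the endpoints is δ = arccos(p₁·p₂) ≈ 2.468 rad (141.4°).
Interpolate at f = 2/5 with slerp weights a = sin((1−f)δ)/sin δ ≈ 1.597, b = sin(fδ)/sin δ ≈ 1.338.
p = a·p₁ + b·p₂ ≈ (-0.673, 0.443, -0.592); φ = arcsin(p_z) ≈ -36.32°, λ = atan2(p_y, p_x) ≈ 146.66°.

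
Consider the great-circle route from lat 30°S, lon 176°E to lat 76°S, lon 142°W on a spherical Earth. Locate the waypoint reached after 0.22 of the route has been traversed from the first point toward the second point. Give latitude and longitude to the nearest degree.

≈ lat 41°S, lon 179°E

Convert each endpoint to a unit vector on the sphere (x = cos φ cos λ, y = cos φ sin λ, z = sin φ).
The central angle between the endpoints is δ = arccos(p₁·p₂) ≈ 0.875 rad (50.1°).
Interpolate at f = 0.22 with slerp weights a = sin((1−f)δ)/sin δ ≈ 0.822, b = sin(fδ)/sin δ ≈ 0.249.
p = a·p₁ + b·p₂ ≈ (-0.757, 0.013, -0.653); φ = arcsin(p_z) ≈ -40.75°, λ = atan2(p_y, p_x) ≈ 179.05°.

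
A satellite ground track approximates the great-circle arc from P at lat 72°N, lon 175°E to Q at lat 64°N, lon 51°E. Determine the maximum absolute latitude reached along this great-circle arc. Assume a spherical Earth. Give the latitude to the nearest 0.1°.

≈ 79.7°N

The great circle lies in the plane with unit normal n̂ = (p₁ × p₂)/|p₁ × p₂|.
Here n̂_z ≈ -0.179; the vertex latitude is φ_max = arccos|n̂_z| ≈ 79.7°.
Check via Clairaut: cos φ_max = |cos φ₁| · sin C = cos(72.0°)·sin(35.4°) ≈ 0.179, again giving ≈ 79.7°.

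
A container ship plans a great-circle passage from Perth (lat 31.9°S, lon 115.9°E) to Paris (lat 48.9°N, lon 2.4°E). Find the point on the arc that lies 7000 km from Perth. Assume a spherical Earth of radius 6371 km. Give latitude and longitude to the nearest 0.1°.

The haversine formula gives a central angle δ ≈ 2.240 rad (128.4°) between the endpoints. The total great-circle distance is δ·R ≈ 2.240 × 6371 ≈ 14274 km, so the target fraction is f = 7000/14274 ≈ 0.490.
Interpolate at f ≈ 0.490 with slerp weights a = sin((1−f)δ)/sin δ ≈ 1.160, b = sin(fδ)/sin δ ≈ 1.136.
p = a·p₁ + b·p₂ ≈ (0.316, 0.917, 0.243); φ = arcsin(p_z) ≈ 14.07°, λ = atan2(p_y, p_x) ≈ 70.99°.

≈ lat 14.1°N, lon 71.0°E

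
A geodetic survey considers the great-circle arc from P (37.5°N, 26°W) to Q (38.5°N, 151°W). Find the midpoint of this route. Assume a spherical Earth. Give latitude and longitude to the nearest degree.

≈ (59°N, 88°W)

Write both endpoints as unit vectors p₁, p₂ with components (cos φ cos λ, cos φ sin λ, sin φ).
The central angle between the endpoints is δ = arccos(p₁·p₂) ≈ 1.548 rad (88.7°).
Interpolate at f = 1/2 with slerp weights a = sin((1−f)δ)/sin δ ≈ 0.699, b = sin(fδ)/sin δ ≈ 0.699.
p = a·p₁ + b·p₂ ≈ (0.020, -0.508, 0.861); φ = arcsin(p_z) ≈ 59.41°, λ = atan2(p_y, p_x) ≈ -87.75°.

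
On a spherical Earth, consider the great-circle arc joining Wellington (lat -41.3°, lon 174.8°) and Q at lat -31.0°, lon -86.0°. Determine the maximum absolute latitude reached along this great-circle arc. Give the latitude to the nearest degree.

The great circle lies in the plane with unit normal n̂ = (p₁ × p₂)/|p₁ × p₂|.
Here n̂_z ≈ +0.654; the vertex latitude is φ_max = arccos|n̂_z| ≈ 49.1°.
Check via Clairaut: cos φ_max = |cos φ₁| · sin C = cos(41.3°)·sin(119.4°) ≈ 0.654, again giving ≈ 49.1°.

≈ -49°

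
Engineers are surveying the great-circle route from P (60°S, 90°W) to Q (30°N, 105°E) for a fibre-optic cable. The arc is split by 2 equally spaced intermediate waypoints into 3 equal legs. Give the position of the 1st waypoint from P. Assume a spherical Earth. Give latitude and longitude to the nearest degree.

Write both endpoints as unit vectors p₁, p₂ with components (cos φ cos λ, cos φ sin λ, sin φ).
The central angle between the endpoints is δ = arccos(p₁·p₂) ≈ 2.589 rad (148.4°).
Interpolate at f = 1/3 with slerp weights a = sin((1−f)δ)/sin δ ≈ 1.883, b = sin(fδ)/sin δ ≈ 1.448.
p = a·p₁ + b·p₂ ≈ (-0.325, 0.270, -0.907); φ = arcsin(p_z) ≈ -65.03°, λ = atan2(p_y, p_x) ≈ 140.25°.

≈ (65°S, 140°E)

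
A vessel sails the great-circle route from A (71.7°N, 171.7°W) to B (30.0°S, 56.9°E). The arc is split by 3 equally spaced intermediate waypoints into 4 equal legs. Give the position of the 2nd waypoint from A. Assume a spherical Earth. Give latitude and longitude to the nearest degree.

≈ (33°N, 77°E)

The haversine formula gives a central angle δ ≈ 2.284 rad (130.9°) between the endpoints.
Interpolate at f = 2/4 with slerp weights a = sin((1−f)δ)/sin δ ≈ 1.203, b = sin(fδ)/sin δ ≈ 1.203.
p = a·p₁ + b·p₂ ≈ (0.195, 0.818, 0.541); φ = arcsin(p_z) ≈ 32.73°, λ = atan2(p_y, p_x) ≈ 76.58°.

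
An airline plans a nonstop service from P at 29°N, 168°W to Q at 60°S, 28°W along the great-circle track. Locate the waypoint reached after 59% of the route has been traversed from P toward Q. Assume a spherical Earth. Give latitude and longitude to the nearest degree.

≈ 43°S, 126°W

From cos δ = sin φ₁ sin φ₂ + cos φ₁ cos φ₂ cos Δλ, the central angle is δ ≈ 2.426 rad (139.0°).
Interpolate at f = 0.59 with slerp weights a = sin((1−f)δ)/sin δ ≈ 1.279, b = sin(fδ)/sin δ ≈ 1.510.
p = a·p₁ + b·p₂ ≈ (-0.427, -0.587, -0.688); φ = arcsin(p_z) ≈ -43.45°, λ = atan2(p_y, p_x) ≈ -126.05°.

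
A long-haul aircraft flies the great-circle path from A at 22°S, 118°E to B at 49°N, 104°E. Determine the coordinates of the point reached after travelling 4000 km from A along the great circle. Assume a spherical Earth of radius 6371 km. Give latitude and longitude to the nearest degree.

From cos δ = sin φ₁ sin φ₂ + cos φ₁ cos φ₂ cos Δλ, the central angle is δ ≈ 1.258 rad (72.1°). The total great-circle distance is δ·R ≈ 1.258 × 6371 ≈ 8016 km, so the target fraction is f = 4000/8016 ≈ 0.499.
Interpolate at f ≈ 0.499 with slerp weights a = sin((1−f)δ)/sin δ ≈ 0.619, b = sin(fδ)/sin δ ≈ 0.617.
p = a·p₁ + b·p₂ ≈ (-0.368, 0.900, 0.234); φ = arcsin(p_z) ≈ 13.52°, λ = atan2(p_y, p_x) ≈ 112.22°.

≈ 14°N, 112°E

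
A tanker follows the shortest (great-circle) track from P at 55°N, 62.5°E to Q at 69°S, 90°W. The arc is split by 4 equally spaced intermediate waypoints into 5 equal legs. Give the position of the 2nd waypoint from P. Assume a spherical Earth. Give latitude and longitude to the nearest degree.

From cos δ = sin φ₁ sin φ₂ + cos φ₁ cos φ₂ cos Δλ, the central angle is δ ≈ 2.815 rad (161.3°).
Interpolate at f = 2/5 with slerp weights a = sin((1−f)δ)/sin δ ≈ 3.093, b = sin(fδ)/sin δ ≈ 2.812.
p = a·p₁ + b·p₂ ≈ (0.819, 0.566, -0.091); φ = arcsin(p_z) ≈ -5.23°, λ = atan2(p_y, p_x) ≈ 34.65°.

≈ 5°S, 35°E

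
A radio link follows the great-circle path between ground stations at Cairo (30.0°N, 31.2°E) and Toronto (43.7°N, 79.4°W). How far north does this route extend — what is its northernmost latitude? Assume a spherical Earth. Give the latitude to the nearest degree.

The great circle lies in the plane with unit normal n̂ = (p₁ × p₂)/|p₁ × p₂|.
Here n̂_z ≈ -0.591; the vertex latitude is φ_max = arccos|n̂_z| ≈ 53.8°.
Check via Clairaut: cos φ_max = |cos φ₁| · sin C = cos(30.0°)·sin(43.0°) ≈ 0.591, again giving ≈ 53.8°.

≈ 54°N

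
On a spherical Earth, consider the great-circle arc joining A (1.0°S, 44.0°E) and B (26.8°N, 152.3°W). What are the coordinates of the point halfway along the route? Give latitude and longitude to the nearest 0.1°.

Convert each endpoint to a unit vector on the sphere (x = cos φ cos λ, y = cos φ sin λ, z = sin φ).
The central angle between the endpoints is δ = arccos(p₁·p₂) ≈ 2.615 rad (149.8°).
Interpolate at f = 1/2 with slerp weights a = sin((1−f)δ)/sin δ ≈ 1.921, b = sin(fδ)/sin δ ≈ 1.921.
p = a·p₁ + b·p₂ ≈ (-0.136, 0.537, 0.832); φ = arcsin(p_z) ≈ 56.35°, λ = atan2(p_y, p_x) ≈ 104.26°.

≈ (56.3°N, 104.3°E)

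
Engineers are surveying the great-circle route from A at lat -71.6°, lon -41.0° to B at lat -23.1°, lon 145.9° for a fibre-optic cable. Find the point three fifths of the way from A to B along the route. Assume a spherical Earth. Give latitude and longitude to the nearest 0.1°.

≈ lat -57.1°, lon 148.2°

The haversine formula gives a central angle δ ≈ 1.487 rad (85.2°) between the endpoints.
Interpolate at f = 3/5 with slerp weights a = sin((1−f)δ)/sin δ ≈ 0.562, b = sin(fδ)/sin δ ≈ 0.781.
p = a·p₁ + b·p₂ ≈ (-0.461, 0.286, -0.840); φ = arcsin(p_z) ≈ -57.13°, λ = atan2(p_y, p_x) ≈ 148.15°.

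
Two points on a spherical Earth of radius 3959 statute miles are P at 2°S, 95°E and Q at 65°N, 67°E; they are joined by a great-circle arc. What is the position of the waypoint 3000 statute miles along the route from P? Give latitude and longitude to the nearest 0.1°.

≈ 40.2°N, 84.0°E

Convert each endpoint to a unit vector on the sphere (x = cos φ cos λ, y = cos φ sin λ, z = sin φ).
The central angle between the endpoints is δ = arccos(p₁·p₂) ≈ 1.223 rad (70.0°). The total great-circle distance is δ·R ≈ 1.223 × 3959 ≈ 4840 mi, so the target fraction is f = 3000/4840 ≈ 0.620.
Interpolate at f ≈ 0.620 with slerp weights a = sin((1−f)δ)/sin δ ≈ 0.477, b = sin(fδ)/sin δ ≈ 0.731.
p = a·p₁ + b·p₂ ≈ (0.079, 0.759, 0.646); φ = arcsin(p_z) ≈ 40.24°, λ = atan2(p_y, p_x) ≈ 84.04°.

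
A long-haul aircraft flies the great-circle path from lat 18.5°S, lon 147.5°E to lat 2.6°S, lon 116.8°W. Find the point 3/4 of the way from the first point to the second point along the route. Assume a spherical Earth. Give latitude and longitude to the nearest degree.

≈ lat 10°S, lon 139°W

The haversine formula gives a central angle δ ≈ 1.651 rad (94.6°) between the endpoints.
Interpolate at f = 3/4 with slerp weights a = sin((1−f)δ)/sin δ ≈ 0.402, b = sin(fδ)/sin δ ≈ 0.948.
p = a·p₁ + b·p₂ ≈ (-0.749, -0.640, -0.171); φ = arcsin(p_z) ≈ -9.83°, λ = atan2(p_y, p_x) ≈ -139.46°.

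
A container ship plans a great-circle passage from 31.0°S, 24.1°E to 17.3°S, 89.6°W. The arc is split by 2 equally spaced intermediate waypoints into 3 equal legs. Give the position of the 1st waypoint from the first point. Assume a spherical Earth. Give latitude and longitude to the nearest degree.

From cos δ = sin φ₁ sin φ₂ + cos φ₁ cos φ₂ cos Δλ, the central angle is δ ≈ 1.748 rad (100.1°).
Interpolate at f = 1/3 with slerp weights a = sin((1−f)δ)/sin δ ≈ 0.933, b = sin(fδ)/sin δ ≈ 0.559.
p = a·p₁ + b·p₂ ≈ (0.734, -0.207, -0.647); φ = arcsin(p_z) ≈ -40.31°, λ = atan2(p_y, p_x) ≈ -15.74°.

≈ 40°S, 16°W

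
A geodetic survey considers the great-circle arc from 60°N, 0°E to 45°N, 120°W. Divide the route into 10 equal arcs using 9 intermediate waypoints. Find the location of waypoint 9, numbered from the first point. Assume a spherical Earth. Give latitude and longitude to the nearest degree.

From cos δ = sin φ₁ sin φ₂ + cos φ₁ cos φ₂ cos Δλ, the central angle is δ ≈ 1.120 rad (64.2°).
Interpolate at f = 9/10 with slerp weights a = sin((1−f)δ)/sin δ ≈ 0.124, b = sin(fδ)/sin δ ≈ 0.940.
p = a·p₁ + b·p₂ ≈ (-0.270, -0.575, 0.772); φ = arcsin(p_z) ≈ 50.53°, λ = atan2(p_y, p_x) ≈ -115.15°.

≈ 51°N, 115°W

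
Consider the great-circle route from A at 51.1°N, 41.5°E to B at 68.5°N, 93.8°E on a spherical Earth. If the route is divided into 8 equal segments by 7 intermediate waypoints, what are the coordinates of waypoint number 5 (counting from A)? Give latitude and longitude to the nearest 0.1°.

≈ 64.4°N, 67.1°E

Convert each endpoint to a unit vector on the sphere (x = cos φ cos λ, y = cos φ sin λ, z = sin φ).
The central angle between the endpoints is δ = arccos(p₁·p₂) ≈ 0.526 rad (30.1°).
Interpolate at f = 5/8 with slerp weights a = sin((1−f)δ)/sin δ ≈ 0.390, b = sin(fδ)/sin δ ≈ 0.643.
p = a·p₁ + b·p₂ ≈ (0.168, 0.398, 0.902); φ = arcsin(p_z) ≈ 64.43°, λ = atan2(p_y, p_x) ≈ 67.10°.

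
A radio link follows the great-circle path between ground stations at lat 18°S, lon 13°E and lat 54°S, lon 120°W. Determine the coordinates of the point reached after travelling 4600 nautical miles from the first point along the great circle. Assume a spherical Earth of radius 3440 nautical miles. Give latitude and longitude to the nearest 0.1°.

Write both endpoints as unit vectors p₁, p₂ with components (cos φ cos λ, cos φ sin λ, sin φ).
The central angle between the endpoints is δ = arccos(p₁·p₂) ≈ 1.702 rad (97.5°). The total great-circle distance is δ·R ≈ 1.702 × 3440 ≈ 5856 nmi, so the target fraction is f = 4600/5856 ≈ 0.785.
Interpolate at f ≈ 0.785 with slerp weights a = sin((1−f)δ)/sin δ ≈ 0.360, b = sin(fδ)/sin δ ≈ 0.981.
p = a·p₁ + b·p₂ ≈ (0.045, -0.422, -0.905); φ = arcsin(p_z) ≈ -64.86°, λ = atan2(p_y, p_x) ≈ -83.86°.

≈ lat 64.9°S, lon 83.9°W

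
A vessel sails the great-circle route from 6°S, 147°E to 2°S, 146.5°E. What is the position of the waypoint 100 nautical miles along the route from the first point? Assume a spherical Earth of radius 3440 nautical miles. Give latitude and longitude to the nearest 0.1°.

≈ 4.3°S, 146.8°E

Write both endpoints as unit vectors p₁, p₂ with components (cos φ cos λ, cos φ sin λ, sin φ).
The central angle between the endpoints is δ = arccos(p₁·p₂) ≈ 0.070 rad (4.0°). The total great-circle distance is δ·R ≈ 0.070 × 3440 ≈ 242 nmi, so the target fraction is f = 100/242 ≈ 0.413.
Interpolate at f ≈ 0.413 with slerp weights a = sin((1−f)δ)/sin δ ≈ 0.587, b = sin(fδ)/sin δ ≈ 0.413.
p = a·p₁ + b·p₂ ≈ (-0.834, 0.546, -0.076); φ = arcsin(p_z) ≈ -4.35°, λ = atan2(p_y, p_x) ≈ 146.79°.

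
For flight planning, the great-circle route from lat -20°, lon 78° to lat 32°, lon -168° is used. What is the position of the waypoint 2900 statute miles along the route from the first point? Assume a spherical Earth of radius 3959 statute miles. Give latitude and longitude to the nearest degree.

The haversine formula gives a central angle δ ≈ 2.101 rad (120.4°) between the endpoints. The total great-circle distance is δ·R ≈ 2.101 × 3959 ≈ 8316 mi, so the target fraction is f = 2900/8316 ≈ 0.349.
Interpolate at f ≈ 0.349 with slerp weights a = sin((1−f)δ)/sin δ ≈ 1.135, b = sin(fδ)/sin δ ≈ 0.775.
p = a·p₁ + b·p₂ ≈ (-0.421, 0.907, 0.022); φ = arcsin(p_z) ≈ 1.29°, λ = atan2(p_y, p_x) ≈ 114.91°.

≈ lat 1°, lon 115°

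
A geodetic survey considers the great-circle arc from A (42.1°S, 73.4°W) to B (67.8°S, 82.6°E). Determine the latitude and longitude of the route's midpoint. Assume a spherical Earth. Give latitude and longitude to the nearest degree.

≈ (75°S, 52°W)

Convert each endpoint to a unit vector on the sphere (x = cos φ cos λ, y = cos φ sin λ, z = sin φ).
The central angle between the endpoints is δ = arccos(p₁·p₂) ≈ 1.198 rad (68.6°).
Interpolate at f = 1/2 with slerp weights a = sin((1−f)δ)/sin δ ≈ 0.605, b = sin(fδ)/sin δ ≈ 0.605.
p = a·p₁ + b·p₂ ≈ (0.158, -0.204, -0.966); φ = arcsin(p_z) ≈ -75.07°, λ = atan2(p_y, p_x) ≈ -52.23°.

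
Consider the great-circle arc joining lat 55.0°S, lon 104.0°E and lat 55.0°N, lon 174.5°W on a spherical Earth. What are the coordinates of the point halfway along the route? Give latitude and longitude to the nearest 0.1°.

≈ lat 0.0°N, lon 144.8°E

Convert each endpoint to a unit vector on the sphere (x = cos φ cos λ, y = cos φ sin λ, z = sin φ).
The central angle between the endpoints is δ = arccos(p₁·p₂) ≈ 2.243 rad (128.5°).
Interpolate at f = 1/2 with slerp weights a = sin((1−f)δ)/sin δ ≈ 1.151, b = sin(fδ)/sin δ ≈ 1.151.
p = a·p₁ + b·p₂ ≈ (-0.817, 0.577, 0.000); φ = arcsin(p_z) ≈ 0.00°, λ = atan2(p_y, p_x) ≈ 144.75°.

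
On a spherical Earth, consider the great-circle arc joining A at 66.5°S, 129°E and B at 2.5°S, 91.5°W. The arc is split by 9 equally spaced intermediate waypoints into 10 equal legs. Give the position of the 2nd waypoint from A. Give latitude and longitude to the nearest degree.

Write both endpoints as unit vectors p₁, p₂ with components (cos φ cos λ, cos φ sin λ, sin φ).
The central angle between the endpoints is δ = arccos(p₁·p₂) ≈ 1.837 rad (105.2°).
Interpolate at f = 2/10 with slerp weights a = sin((1−f)δ)/sin δ ≈ 1.031, b = sin(fδ)/sin δ ≈ 0.372.
p = a·p₁ + b·p₂ ≈ (-0.268, -0.052, -0.962); φ = arcsin(p_z) ≈ -74.13°, λ = atan2(p_y, p_x) ≈ -168.99°.

≈ 74°S, 169°W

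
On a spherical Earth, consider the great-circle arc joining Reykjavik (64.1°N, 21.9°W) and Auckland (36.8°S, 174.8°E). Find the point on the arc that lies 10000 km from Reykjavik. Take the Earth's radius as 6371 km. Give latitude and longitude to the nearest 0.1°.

Write both endpoints as unit vectors p₁, p₂ with components (cos φ cos λ, cos φ sin λ, sin φ).
The central angle between the endpoints is δ = arccos(p₁·p₂) ≈ 2.634 rad (150.9°). The total great-circle distance is δ·R ≈ 2.634 × 6371 ≈ 16781 km, so the target fraction is f = 10000/16781 ≈ 0.596.
Interpolate at f ≈ 0.596 with slerp weights a = sin((1−f)δ)/sin δ ≈ 1.799, b = sin(fδ)/sin δ ≈ 2.057.
p = a·p₁ + b·p₂ ≈ (-0.911, -0.144, 0.386); φ = arcsin(p_z) ≈ 22.70°, λ = atan2(p_y, p_x) ≈ -171.04°.

≈ (22.7°N, 171.0°W)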